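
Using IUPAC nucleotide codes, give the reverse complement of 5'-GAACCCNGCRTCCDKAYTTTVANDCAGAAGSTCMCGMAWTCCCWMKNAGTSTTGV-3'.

5'-BCAASACTNMKWGGGAWTKCGKGASCTTCTGHNTBAAARTMHGGAYGCNGGGTTC-3'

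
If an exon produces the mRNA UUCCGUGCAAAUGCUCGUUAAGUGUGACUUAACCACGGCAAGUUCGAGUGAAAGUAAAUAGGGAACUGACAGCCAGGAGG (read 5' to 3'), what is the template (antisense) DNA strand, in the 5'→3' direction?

5'-CCTCCTGGCTGTCAGTTCCCTATTTACTTTCACTCGAACTTGCCGTGGTTAAGTCACACTTAACGAGCATTTGCACGGAA-3'

Replace U with T to get the coding DNA strand: TTCCGTGCAAATGCTCGTTAAGTGTGACTTAACCACGGCAAGTTCGAGTGAAAGTAAATAGGGAACTGACAGCCAGGAGG. The template strand is its reverse complement (complement AAGGCACGTTTACGAGCAATTCACACTGAATTGGTGCCGTTCAAGCTCACTTTCATTTATCCCTTGACTGTCGGTCCTCC, then reverse).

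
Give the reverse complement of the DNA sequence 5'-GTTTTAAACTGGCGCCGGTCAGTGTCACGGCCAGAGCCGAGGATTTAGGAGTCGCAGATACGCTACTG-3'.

Reading the sequence 3'→5' and pairing each base (A↔T, G↔C) gives the reverse complement directly.

5′-CAGTAGCGTATCTGCGACTCCTAAATCCTCGGCTCTGGCCGTGACACTGACCGGCGCCAGTTTAAAAC-3′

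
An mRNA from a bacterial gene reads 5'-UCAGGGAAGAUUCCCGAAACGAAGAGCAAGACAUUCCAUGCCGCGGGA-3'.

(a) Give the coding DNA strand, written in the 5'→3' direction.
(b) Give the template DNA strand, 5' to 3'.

(a) The coding strand matches the mRNA with U→T.
(b) The template strand is the reverse complement of the coding strand.

(a) 5′-TCAGGGAAGATTCCCGAAACGAAGAGCAAGACATTCCATGCCGCGGGA-3′
(b) 5′-TCCCGCGGCATGGAATGTCTTGCTCTTCGTTTCGGGAATCTTCCCTGA-3′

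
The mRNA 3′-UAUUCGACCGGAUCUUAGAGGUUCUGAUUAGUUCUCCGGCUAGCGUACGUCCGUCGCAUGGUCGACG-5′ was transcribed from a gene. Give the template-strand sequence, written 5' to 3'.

Written 5'→3' the mRNA is GCAGCUGGUACGCUGCCUGCAUGCGAUCGGCCUCUUGAUUAGUCUUGGAGAUUCUAGGCCAGCUUAU, so the coding DNA strand is GCAGCTGGTACGCTGCCTGCATGCGATCGGCCTCTTGATTAGTCTTGGAGATTCTAGGCCAGCTTAT. The template is its reverse complement.

5'-ATAAGCTGGCCTAGAATCTCCAAGACTAATCAAGAGGCCGATCGCATGCAGGCAGCGTACCAGCTGC-3'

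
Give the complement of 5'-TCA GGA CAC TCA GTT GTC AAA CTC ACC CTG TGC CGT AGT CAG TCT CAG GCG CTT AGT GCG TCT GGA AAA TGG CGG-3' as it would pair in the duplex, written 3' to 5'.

Base-pairing A↔T, G↔C gives the complement. The complementary strand is antiparallel, so paired with a 5'→3' strand it runs 3'→5'.

3'-AGTCCTGTGAGTCAACAGTTTGAGTGGGACACGGCATCAGTCAGAGTCCGCGAATCACGCAGACCTTTTACCGCC-5'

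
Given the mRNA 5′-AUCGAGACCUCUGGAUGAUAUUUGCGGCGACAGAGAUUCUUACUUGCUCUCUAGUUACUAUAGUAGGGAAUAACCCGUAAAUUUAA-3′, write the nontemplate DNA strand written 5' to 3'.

5'-ATCGAGACCTCTGGATGATATTTGCGGCGACAGAGATTCTTACTTGCTCTCTAGTTACTATAGTAGGGAATAACCCGTAAATTTAA-3'

The coding DNA strand has the same 5'→3' sequence as the mRNA with U replaced by T.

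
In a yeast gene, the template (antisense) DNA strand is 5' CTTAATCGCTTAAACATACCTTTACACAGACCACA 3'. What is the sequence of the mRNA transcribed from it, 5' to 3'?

5'-UGUGGUCUGUGUAAAGGUAUGUUUAAGCGAUUAAG-3'

The mRNA has the sequence of the coding strand (reverse complement of the template) with T→U. Reverse complement of CTTAATCGCTTAAACATACCTTTACACAGACCACA is TGTGGTCTGTGTAAAGGTATGTTTAAGCGATTAAG; then T→U.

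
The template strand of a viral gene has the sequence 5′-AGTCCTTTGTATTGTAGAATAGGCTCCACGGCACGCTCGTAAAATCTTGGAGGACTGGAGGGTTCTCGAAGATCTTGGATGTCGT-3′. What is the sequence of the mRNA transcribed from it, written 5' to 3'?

5'-ACGACAUCCAAGAUCUUCGAGAACCCUCCAGUCCUCCAAGAUUUUACGAGCGUGCCGUGGAGCCUAUUCUACAAUACAAAGGACU-3'

RNA polymerase reads the template 3'→5' and synthesizes mRNA 5'→3' by base-pairing (A→U, T→A, G↔C). The complement of the template is TCAGGAAACATAACATCTTATCCGAGGTGCCGTGCGAGCATTTTAGAACCTCCTGACCTCCCAAGAGCTTCTAGAACCTACAGCA; antiparallel, so 5'→3' the coding strand is ACGACATCCAAGATCTTCGAGAACCCTCCAGTCCTCCAAGATTTTACGAGCGTGCCGTGGAGCCTATTCTACAATACAAAGGACT. Replace T with U for the mRNA.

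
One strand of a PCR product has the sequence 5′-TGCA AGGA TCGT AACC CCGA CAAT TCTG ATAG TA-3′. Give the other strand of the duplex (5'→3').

The complement of TGCAAGGATCGTAACCCCGACAATTCTGATAGTA is ACGTTCCTAGCATTGGGGCTGTTAAGACTATCAT (A↔T, G↔C). DNA strands are antiparallel, so the complementary strand runs 3'→5'; reversing gives the 5'→3' form.

5'-TACTATCAGAATTGTCGGGGTTACGATCCTTGCA-3'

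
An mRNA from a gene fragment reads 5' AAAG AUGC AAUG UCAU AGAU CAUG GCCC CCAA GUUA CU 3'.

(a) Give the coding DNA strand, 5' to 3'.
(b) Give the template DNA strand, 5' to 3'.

(a) 5′-AAAGATGCAATGTCATAGATCATGGCCCCCAAGTTACT-3′
(b) 5'-AGTAACTTGGGGGCCATGATCTATGACATTGCATCTTT-3'

(a) The coding strand matches the mRNA with U→T.
(b) The template strand is the reverse complement of the coding strand.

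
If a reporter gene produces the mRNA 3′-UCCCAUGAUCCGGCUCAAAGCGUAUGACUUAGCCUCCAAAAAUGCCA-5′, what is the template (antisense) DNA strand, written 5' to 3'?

5'-AGGGTACTAGGCCGAGTTTCGCATACTGAATCGGAGGTTTTTACGGT-3'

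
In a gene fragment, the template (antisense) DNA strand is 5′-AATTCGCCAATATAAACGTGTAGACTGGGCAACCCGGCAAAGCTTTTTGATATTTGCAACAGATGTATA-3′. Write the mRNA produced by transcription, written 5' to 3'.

The mRNA has the sequence of the coding strand (reverse complement of the template) with T→U. Reverse complement of AATTCGCCAATATAAACGTGTAGACTGGGCAACCCGGCAAAGCTTTTTGATATTTGCAACAGATGTATA is TATACATCTGTTGCAAATATCAAAAAGCTTTGCCGGGTTGCCCAGTCTACACGTTTATATTGGCGAATT; then T→U.

5′-UAUACAUCUGUUGCAAAUAUCAAAAAGCUUUGCCGGGUUGCCCAGUCUACACGUUUAUAUUGGCGAAUU-3′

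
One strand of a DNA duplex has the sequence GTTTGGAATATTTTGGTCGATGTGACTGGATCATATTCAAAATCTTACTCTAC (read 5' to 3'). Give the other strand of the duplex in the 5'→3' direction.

The complement of GTTTGGAATATTTTGGTCGATGTGACTGGATCATATTCAAAATCTTACTCTAC is CAAACCTTATAAAACCAGCTACACTGACCTAGTATAAGTTTTAGAATGAGATG (A↔T, G↔C). DNA strands are antiparallel, so the complementary strand runs 3'→5'; reversing gives the 5'→3' form.

5′-GTAGAGTAAGATTTTGAATATGATCCAGTCACATCGACCAAAATATTCCAAAC-3′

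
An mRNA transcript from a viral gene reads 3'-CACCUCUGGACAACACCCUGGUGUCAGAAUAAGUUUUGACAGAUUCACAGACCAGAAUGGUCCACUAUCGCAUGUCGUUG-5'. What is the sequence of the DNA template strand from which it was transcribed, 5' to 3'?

5'-GTGGAGACCTGTTGTGGGACCACAGTCTTATTCAAAACTGTCTAAGTGTCTGGTCTTACCAGGTGATAGCGTACAGCAAC-3'

Written 5'→3' the mRNA is GUUGCUGUACGCUAUCACCUGGUAAGACCAGACACUUAGACAGUUUUGAAUAAGACUGUGGUCCCACAACAGGUCUCCAC, so the coding DNA strand is GTTGCTGTACGCTATCACCTGGTAAGACCAGACACTTAGACAGTTTTGAATAAGACTGTGGTCCCACAACAGGTCTCCAC. The template is its reverse complement.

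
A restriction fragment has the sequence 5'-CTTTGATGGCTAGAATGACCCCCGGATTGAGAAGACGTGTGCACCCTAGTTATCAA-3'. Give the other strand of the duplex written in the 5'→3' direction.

Pairing A↔T and G↔C gives GAAACTACCGATCTTACTGGGGGCCTAACTCTTCTGCACACGTGGGATCAATAGTT, running 3'→5'. Reverse for the 5'→3' convention.

5'-TTGATAACTAGGGTGCACACGTCTTCTCAATCCGGGGGTCATTCTAGCCATCAAAG-3'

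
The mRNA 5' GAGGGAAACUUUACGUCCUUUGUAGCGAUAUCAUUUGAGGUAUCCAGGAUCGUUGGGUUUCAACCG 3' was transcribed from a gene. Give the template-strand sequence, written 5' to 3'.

Replace U with T to get the coding DNA strand: GAGGGAAACTTTACGTCCTTTGTAGCGATATCATTTGAGGTATCCAGGATCGTTGGGTTTCAACCG. The template strand is its reverse complement (complement CTCCCTTTGAAATGCAGGAAACATCGCTATAGTAAACTCCATAGGTCCTAGCAACCCAAAGTTGGC, then reverse).

5'-CGGTTGAAACCCAACGATCCTGGATACCTCAAATGATATCGCTACAAAGGACGTAAAGTTTCCCTC-3'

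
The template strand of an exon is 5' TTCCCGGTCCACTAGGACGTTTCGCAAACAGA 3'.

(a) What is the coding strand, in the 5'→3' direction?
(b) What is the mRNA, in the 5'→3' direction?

(a) The coding strand is the reverse complement of the template: complement AAGGGCCAGGTGATCCTGCAAAGCGTTTGTCT, then reverse.
(b) mRNA has the coding-strand sequence with T→U.

(a) 5'-TCTGTTTGCGAAACGTCCTAGTGGACCGGGAA-3'
(b) 5'-UCUGUUUGCGAAACGUCCUAGUGGACCGGGAA-3'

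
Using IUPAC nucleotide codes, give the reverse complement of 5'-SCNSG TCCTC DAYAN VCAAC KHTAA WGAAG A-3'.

5'-TCTTCWTTADMGTTGBNTRTHGAGGACSNGS-3'

Standard pairs A↔T, G↔C; ambiguity codes pair Y↔R, K↔M, W↔W, S↔S, D↔H, V↔B, N↔N. Complement (SGNSCAGGAGHTRTNBGTTGMDATTWCTTCT), then reverse for 5'→3'.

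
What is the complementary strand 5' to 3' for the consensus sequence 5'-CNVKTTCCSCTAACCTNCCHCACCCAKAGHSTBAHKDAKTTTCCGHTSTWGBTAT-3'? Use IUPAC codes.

5'-ATAVCWASADCGGAAAMTHMDTVASDCTMTGGGTGDGGNAGGTTAGSGGAAMBNG-3'

Standard pairs A↔T, G↔C; ambiguity codes pair K↔M, W↔W, S↔S, B↔V, D↔H, N↔N. Complement (GNBMAAGGSGATTGGANGGDGTGGGTMTCDSAVTDMHTMAAAGGCDASAWCVATA), then reverse for 5'→3'.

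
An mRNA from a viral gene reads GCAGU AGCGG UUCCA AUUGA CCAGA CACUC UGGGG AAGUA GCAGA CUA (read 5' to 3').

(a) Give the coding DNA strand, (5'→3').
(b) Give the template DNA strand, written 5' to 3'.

(a) The coding strand matches the mRNA with U→T.
(b) The template strand is the reverse complement of the coding strand.

(a) 5'-GCAGTAGCGGTTCCAATTGACCAGACACTCTGGGGAAGTAGCAGACTA-3'
(b) 5′-TAGTCTGCTACTTCCCCAGAGTGTCTGGTCAATTGGAACCGCTACTGC-3′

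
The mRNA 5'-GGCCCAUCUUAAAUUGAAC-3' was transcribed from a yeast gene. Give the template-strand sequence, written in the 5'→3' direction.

5'-GTTCAATTTAAGATGGGCC-3'

Replace U with T to get the coding DNA strand: GGCCCATCTTAAATTGAAC. The template strand is its reverse complement (complement CCGGGTAGAATTTAACTTG, then reverse).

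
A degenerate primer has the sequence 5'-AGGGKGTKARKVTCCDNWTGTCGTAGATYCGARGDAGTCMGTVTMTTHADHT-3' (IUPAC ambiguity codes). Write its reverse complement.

Standard pairs A↔T, G↔C; ambiguity codes pair R↔Y, M↔K, W↔W, D↔H, V↔B, N↔N. Complement (TCCCMCAMTYMBAGGHNWACAGCATCTARGCTYCHTCAGKCABAKAADTHDA), then reverse for 5'→3'.

5′-ADHTDAAKABACKGACTHCYTCGRATCTACGACAWNHGGABMYTMACMCCCT-3′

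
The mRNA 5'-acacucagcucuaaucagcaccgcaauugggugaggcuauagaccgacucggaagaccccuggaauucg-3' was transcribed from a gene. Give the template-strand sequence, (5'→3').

5′-CGAATTCCAGGGGTCTTCCGAGTCGGTCTATAGCCTCACCCAATTGCGGTGCTGATTAGAGCTGAGTGT-3′

Replace U with T to get the coding DNA strand: ACACTCAGCTCTAATCAGCACCGCAATTGGGTGAGGCTATAGACCGACTCGGAAGACCCCTGGAATTCG. The template strand is its reverse complement (complement TGTGAGTCGAGATTAGTCGTGGCGTTAACCCACTCCGATATCTGGCTGAGCCTTCTGGGGACCTTAAGC, then reverse).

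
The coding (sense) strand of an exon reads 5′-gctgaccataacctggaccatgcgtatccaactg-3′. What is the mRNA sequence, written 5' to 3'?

The mRNA is synthesized from the template strand, so it matches the coding strand with T replaced by U.

5'-GCUGACCAUAACCUGGACCAUGCGUAUCCAACUG-3'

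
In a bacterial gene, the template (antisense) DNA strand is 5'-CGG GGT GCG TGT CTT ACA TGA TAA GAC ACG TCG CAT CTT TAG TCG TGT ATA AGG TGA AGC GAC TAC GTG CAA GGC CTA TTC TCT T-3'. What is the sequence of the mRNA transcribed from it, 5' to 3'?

The mRNA has the sequence of the coding strand (reverse complement of the template) with T→U. Reverse complement of CGGGGTGCGTGTCTTACATGATAAGACACGTCGCATCTTTAGTCGTGTATAAGGTGAAGCGACTACGTGCAAGGCCTATTCTCTT is AAGAGAATAGGCCTTGCACGTAGTCGCTTCACCTTATACACGACTAAAGATGCGACGTGTCTTATCATGTAAGACACGCACCCCG; then T→U.

5'-AAGAGAAUAGGCCUUGCACGUAGUCGCUUCACCUUAUACACGACUAAAGAUGCGACGUGUCUUAUCAUGUAAGACACGCACCCCG-3'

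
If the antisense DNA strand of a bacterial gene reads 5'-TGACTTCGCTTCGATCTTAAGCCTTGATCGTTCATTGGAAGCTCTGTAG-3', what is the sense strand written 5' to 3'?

The coding strand is complementary and antiparallel to the template: take the complement (A↔T, G↔C) and reverse.

5′-CTACAGAGCTTCCAATGAACGATCAAGGCTTAAGATCGAAGCGAAGTCA-3′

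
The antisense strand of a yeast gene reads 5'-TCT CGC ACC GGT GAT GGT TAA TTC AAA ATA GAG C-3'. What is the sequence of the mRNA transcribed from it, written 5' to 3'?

5'-GCUCUAUUUUGAAUUAACCAUCACCGGUGCGAGA-3'

RNA polymerase reads the template 3'→5' and synthesizes mRNA 5'→3' by base-pairing (A→U, T→A, G↔C). The complement of the template is AGAGCGTGGCCACTACCAATTAAGTTTTATCTCG; antiparallel, so 5'→3' the coding strand is GCTCTATTTTGAATTAACCATCACCGGTGCGAGA. Replace T with U for the mRNA.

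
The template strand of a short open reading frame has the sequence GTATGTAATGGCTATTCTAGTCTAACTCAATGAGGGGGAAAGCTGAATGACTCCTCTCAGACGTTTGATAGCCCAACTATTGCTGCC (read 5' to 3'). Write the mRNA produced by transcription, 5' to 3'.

The mRNA has the sequence of the coding strand (reverse complement of the template) with T→U. Reverse complement of GTATGTAATGGCTATTCTAGTCTAACTCAATGAGGGGGAAAGCTGAATGACTCCTCTCAGACGTTTGATAGCCCAACTATTGCTGCC is GGCAGCAATAGTTGGGCTATCAAACGTCTGAGAGGAGTCATTCAGCTTTCCCCCTCATTGAGTTAGACTAGAATAGCCATTACATAC; then T→U.

5'-GGCAGCAAUAGUUGGGCUAUCAAACGUCUGAGAGGAGUCAUUCAGCUUUCCCCCUCAUUGAGUUAGACUAGAAUAGCCAUUACAUAC-3'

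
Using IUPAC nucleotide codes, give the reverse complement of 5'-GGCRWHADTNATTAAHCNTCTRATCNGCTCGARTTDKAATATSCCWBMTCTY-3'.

Standard pairs A↔T, G↔C; ambiguity codes pair R↔Y, M↔K, W↔W, S↔S, B↔V, D↔H, N↔N. Complement (CCGYWDTHANTAATTDGNAGAYTAGNCGAGCTYAAHMTTATASGGWVKAGAR), then reverse for 5'→3'.

5'-RAGAKVWGGSATATTMHAAYTCGAGCNGATYAGANGDTTAATNAHTDWYGCC-3'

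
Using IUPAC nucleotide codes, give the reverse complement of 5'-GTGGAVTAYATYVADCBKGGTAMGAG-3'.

5'-CTCKTACCMVGHTBRATRTABTCCAC-3'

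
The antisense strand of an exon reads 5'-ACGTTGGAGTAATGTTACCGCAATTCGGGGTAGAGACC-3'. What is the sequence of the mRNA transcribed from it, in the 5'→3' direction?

The mRNA has the sequence of the coding strand (reverse complement of the template) with T→U. Reverse complement of ACGTTGGAGTAATGTTACCGCAATTCGGGGTAGAGACC is GGTCTCTACCCCGAATTGCGGTAACATTACTCCAACGT; then T→U.

5'-GGUCUCUACCCCGAAUUGCGGUAACAUUACUCCAACGU-3'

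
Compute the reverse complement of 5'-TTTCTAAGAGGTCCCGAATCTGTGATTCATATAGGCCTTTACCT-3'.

5'-AGGTAAAGGCCTATATGAATCACAGATTCGGGACCTCTTAGAAA-3'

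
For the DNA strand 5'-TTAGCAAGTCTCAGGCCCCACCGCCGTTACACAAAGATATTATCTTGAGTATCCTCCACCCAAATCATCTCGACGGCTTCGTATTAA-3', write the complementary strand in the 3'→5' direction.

3'-AATCGTTCAGAGTCCGGGGTGGCGGCAATGTGTTTCTATAATAGAACTCATAGGAGGTGGGTTTAGTAGAGCTGCCGAAGCATAATT-5'

Base-pairing A↔T, G↔C gives the complement. The complementary strand is antiparallel, so paired with a 5'→3' strand it runs 3'→5'.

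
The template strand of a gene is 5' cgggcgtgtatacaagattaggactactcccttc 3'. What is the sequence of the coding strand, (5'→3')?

The coding strand is complementary and antiparallel to the template: take the complement (A↔T, G↔C) and reverse.

5'-GAAGGGAGTAGTCCTAATCTTGTATACACGCCCG-3'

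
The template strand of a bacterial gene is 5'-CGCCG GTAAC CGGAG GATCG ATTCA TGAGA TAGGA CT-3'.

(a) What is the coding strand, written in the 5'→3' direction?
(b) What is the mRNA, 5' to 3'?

(a) The coding strand is the reverse complement of the template: complement GCGGCCATTGGCCTCCTAGCTAAGTACTCTATCCTGA, then reverse.
(b) mRNA has the coding-strand sequence with T→U.

(a) 5'-AGTCCTATCTCATGAATCGATCCTCCGGTTACCGGCG-3'
(b) 5'-AGUCCUAUCUCAUGAAUCGAUCCUCCGGUUACCGGCG-3'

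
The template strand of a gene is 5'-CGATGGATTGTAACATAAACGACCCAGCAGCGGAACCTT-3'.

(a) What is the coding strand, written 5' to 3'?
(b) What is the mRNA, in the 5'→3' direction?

(a) 5'-AAGGTTCCGCTGCTGGGTCGTTTATGTTACAATCCATCG-3'
(b) 5'-AAGGUUCCGCUGCUGGGUCGUUUAUGUUACAAUCCAUCG-3'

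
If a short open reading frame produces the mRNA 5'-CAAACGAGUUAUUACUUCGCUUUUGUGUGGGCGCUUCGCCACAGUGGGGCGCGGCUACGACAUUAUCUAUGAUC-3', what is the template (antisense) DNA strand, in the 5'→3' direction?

5'-GATCATAGATAATGTCGTAGCCGCGCCCCACTGTGGCGAAGCGCCCACACAAAAGCGAAGTAATAACTCGTTTG-3'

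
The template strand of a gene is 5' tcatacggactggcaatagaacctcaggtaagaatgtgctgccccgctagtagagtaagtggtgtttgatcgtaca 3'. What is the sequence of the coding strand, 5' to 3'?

5'-TGTACGATCAAACACCACTTACTCTACTAGCGGGGCAGCACATTCTTACCTGAGGTTCTATTGCCAGTCCGTATGA-3'

The coding strand is complementary and antiparallel to the template: take the complement (A↔T, G↔C) and reverse.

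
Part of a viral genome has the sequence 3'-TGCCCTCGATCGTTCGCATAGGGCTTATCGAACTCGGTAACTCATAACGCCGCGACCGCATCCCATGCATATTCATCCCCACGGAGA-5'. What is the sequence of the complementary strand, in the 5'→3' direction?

The strand is given 3'→5', so its complement runs 5'→3' in the same left-to-right order: pair each base A↔T, G↔C.

5'-ACGGGAGCTAGCAAGCGTATCCCGAATAGCTTGAGCCATTGAGTATTGCGGCGCTGGCGTAGGGTACGTATAAGTAGGGGTGCCTCT-3'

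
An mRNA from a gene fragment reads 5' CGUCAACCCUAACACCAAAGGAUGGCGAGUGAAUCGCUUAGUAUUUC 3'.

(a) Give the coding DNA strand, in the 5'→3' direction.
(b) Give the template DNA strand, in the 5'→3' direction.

(a) 5'-CGTCAACCCTAACACCAAAGGATGGCGAGTGAATCGCTTAGTATTTC-3'
(b) 5′-GAAATACTAAGCGATTCACTCGCCATCCTTTGGTGTTAGGGTTGACG-3′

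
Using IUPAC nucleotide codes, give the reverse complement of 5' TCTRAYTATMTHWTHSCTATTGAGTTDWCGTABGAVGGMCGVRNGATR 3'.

Standard pairs A↔T, G↔C; ambiguity codes pair R↔Y, M↔K, W↔W, S↔S, B↔V, D↔H, N↔N. Complement (AGAYTRATAKADWADSGATAACTCAAHWGCATVCTBCCKGCBYNCTAY), then reverse for 5'→3'.

5'-YATCNYBCGKCCBTCVTACGWHAACTCAATAGSDAWDAKATARTYAGA-3'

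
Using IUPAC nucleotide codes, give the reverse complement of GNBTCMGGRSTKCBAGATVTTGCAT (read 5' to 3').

5'-ATGCAABATCTVGMASYCCKGAVNC-3'

Standard pairs A↔T, G↔C; ambiguity codes pair R↔Y, M↔K, S↔S, B↔V, N↔N. Complement (CNVAGKCCYSAMGVTCTABAACGTA), then reverse for 5'→3'.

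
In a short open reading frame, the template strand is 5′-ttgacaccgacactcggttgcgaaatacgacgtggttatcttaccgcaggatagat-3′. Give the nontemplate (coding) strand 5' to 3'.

5'-ATCTATCCTGCGGTAAGATAACCACGTCGTATTTCGCAACCGAGTGTCGGTGTCAA-3'

The coding strand is complementary and antiparallel to the template: take the complement (A↔T, G↔C) and reverse.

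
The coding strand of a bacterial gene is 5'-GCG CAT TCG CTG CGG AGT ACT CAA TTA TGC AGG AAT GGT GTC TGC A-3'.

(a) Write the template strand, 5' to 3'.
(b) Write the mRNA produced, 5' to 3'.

(a) 5'-TGCAGACACCATTCCTGCATAATTGAGTACTCCGCAGCGAATGCGC-3'
(b) 5'-GCGCAUUCGCUGCGGAGUACUCAAUUAUGCAGGAAUGGUGUCUGCA-3'

(a) The template strand is the reverse complement of the coding strand: complement CGCGTAAGCGACGCCTCATGAGTTAATACGTCCTTACCACAGACGT, then reverse.
(b) mRNA matches the coding strand with T→U.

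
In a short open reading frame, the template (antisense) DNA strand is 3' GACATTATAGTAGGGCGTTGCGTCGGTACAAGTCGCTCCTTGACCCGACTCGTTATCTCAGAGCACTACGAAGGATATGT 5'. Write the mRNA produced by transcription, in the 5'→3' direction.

5'-CUGUAAUAUCAUCCCGCAACGCAGCCAUGUUCAGCGAGGAACUGGGCUGAGCAAUAGAGUCUCGUGAUGCUUCCUAUACA-3'

Reading the template 3'→5' as shown, RNA polymerase pairs each base (A→U, T→A, G↔C) to build mRNA 5'→3' directly.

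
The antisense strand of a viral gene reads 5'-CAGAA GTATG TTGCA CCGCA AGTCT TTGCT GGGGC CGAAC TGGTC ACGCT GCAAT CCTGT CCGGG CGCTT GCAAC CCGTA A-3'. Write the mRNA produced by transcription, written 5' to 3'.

5'-UUACGGGUUGCAAGCGCCCGGACAGGAUUGCAGCGUGACCAGUUCGGCCCCAGCAAAGACUUGCGGUGCAACAUACUUCUG-3'

The mRNA has the sequence of the coding strand (reverse complement of the template) with T→U. Reverse complement of CAGAAGTATGTTGCACCGCAAGTCTTTGCTGGGGCCGAACTGGTCACGCTGCAATCCTGTCCGGGCGCTTGCAACCCGTAA is TTACGGGTTGCAAGCGCCCGGACAGGATTGCAGCGTGACCAGTTCGGCCCCAGCAAAGACTTGCGGTGCAACATACTTCTG; then T→U.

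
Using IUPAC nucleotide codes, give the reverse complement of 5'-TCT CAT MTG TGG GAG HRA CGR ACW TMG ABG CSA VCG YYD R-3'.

Standard pairs A↔T, G↔C; ambiguity codes pair R↔Y, M↔K, W↔W, S↔S, B↔V, D↔H. Complement (AGAGTAKACACCCTCDYTGCYTGWAKCTVCGSTBGCRRHY), then reverse for 5'→3'.

5'-YHRRCGBTSGCVTCKAWGTYCGTYDCTCCCACAKATGAGA-3'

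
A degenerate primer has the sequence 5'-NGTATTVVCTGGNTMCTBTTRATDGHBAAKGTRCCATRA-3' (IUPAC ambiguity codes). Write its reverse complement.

5′-TYATGGYACMTTVDCHATYAAVAGKANCCAGBBAATACN-3′

Standard pairs A↔T, G↔C; ambiguity codes pair R↔Y, M↔K, B↔V, D↔H, N↔N. Complement (NCATAABBGACCNAKGAVAAYTAHCDVTTMCAYGGTAYT), then reverse for 5'→3'.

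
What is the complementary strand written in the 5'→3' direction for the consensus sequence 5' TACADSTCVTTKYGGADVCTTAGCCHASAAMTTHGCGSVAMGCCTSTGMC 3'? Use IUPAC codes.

Standard pairs A↔T, G↔C; ambiguity codes pair Y↔R, M↔K, S↔S, D↔H, V↔B. Complement (ATGTHSAGBAAMRCCTHBGAATCGGDTSTTKAADCGCSBTKCGGASACKG), then reverse for 5'→3'.

5'-GKCASAGGCKTBSCGCDAAKTTSTDGGCTAAGBHTCCRMAABGASHTGTA-3'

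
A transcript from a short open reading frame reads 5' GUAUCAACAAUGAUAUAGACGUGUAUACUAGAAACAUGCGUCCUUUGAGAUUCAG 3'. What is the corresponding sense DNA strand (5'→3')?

The coding DNA strand has the same 5'→3' sequence as the mRNA with U replaced by T.

5'-GTATCAACAATGATATAGACGTGTATACTAGAAACATGCGTCCTTTGAGATTCAG-3'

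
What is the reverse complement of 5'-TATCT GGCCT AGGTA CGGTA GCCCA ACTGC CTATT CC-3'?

Complement each base (A↔T, G↔C): ATAGACCGGATCCATGCCATCGGGTTGACGGATAAGG. Then reverse.

5′-GGAATAGGCAGTTGGGCTACCGTACCTAGGCCAGATA-3′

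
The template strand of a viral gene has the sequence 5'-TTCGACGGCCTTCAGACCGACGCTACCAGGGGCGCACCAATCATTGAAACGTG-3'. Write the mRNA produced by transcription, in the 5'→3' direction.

The mRNA has the sequence of the coding strand (reverse complement of the template) with T→U. Reverse complement of TTCGACGGCCTTCAGACCGACGCTACCAGGGGCGCACCAATCATTGAAACGTG is CACGTTTCAATGATTGGTGCGCCCCTGGTAGCGTCGGTCTGAAGGCCGTCGAA; then T→U.

5'-CACGUUUCAAUGAUUGGUGCGCCCCUGGUAGCGUCGGUCUGAAGGCCGUCGAA-3'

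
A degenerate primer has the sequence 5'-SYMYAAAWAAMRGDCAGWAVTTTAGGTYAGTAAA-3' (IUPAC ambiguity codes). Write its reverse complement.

5'-TTTACTRACCTAAABTWCTGHCYKTTWTTTRKRS-3'

Standard pairs A↔T, G↔C; ambiguity codes pair R↔Y, M↔K, W↔W, S↔S, D↔H, V↔B. Complement (SRKRTTTWTTKYCHGTCWTBAAATCCARTCATTT), then reverse for 5'→3'.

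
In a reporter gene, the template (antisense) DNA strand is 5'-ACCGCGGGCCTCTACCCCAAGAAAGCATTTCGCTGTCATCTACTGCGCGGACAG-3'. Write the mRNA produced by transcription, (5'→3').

5'-CUGUCCGCGCAGUAGAUGACAGCGAAAUGCUUUCUUGGGGUAGAGGCCCGCGGU-3'

RNA polymerase reads the template 3'→5' and synthesizes mRNA 5'→3' by base-pairing (A→U, T→A, G↔C). The complement of the template is TGGCGCCCGGAGATGGGGTTCTTTCGTAAAGCGACAGTAGATGACGCGCCTGTC; antiparallel, so 5'→3' the coding strand is CTGTCCGCGCAGTAGATGACAGCGAAATGCTTTCTTGGGGTAGAGGCCCGCGGT. Replace T with U for the mRNA.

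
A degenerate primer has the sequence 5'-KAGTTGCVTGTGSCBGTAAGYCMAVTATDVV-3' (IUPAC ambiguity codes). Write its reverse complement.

5'-BBHATABTKGRCTTACVGSCACABGCAACTM-3'

Standard pairs A↔T, G↔C; ambiguity codes pair Y↔R, M↔K, S↔S, B↔V, D↔H. Complement (MTCAACGBACACSGVCATTCRGKTBATAHBB), then reverse for 5'→3'.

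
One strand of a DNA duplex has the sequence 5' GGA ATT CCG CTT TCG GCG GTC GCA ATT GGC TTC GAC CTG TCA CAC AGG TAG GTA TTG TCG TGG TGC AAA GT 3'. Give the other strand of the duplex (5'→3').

5'-ACTTTGCACCACGACAATACCTACCTGTGTGACAGGTCGAAGCCAATTGCGACCGCCGAAAGCGGAATTCC-3'

Pairing A↔T and G↔C gives CCTTAAGGCGAAAGCCGCCAGCGTTAACCGAAGCTGGACAGTGTGTCCATCCATAACAGCACCACGTTTCA, running 3'→5'. Reverse for the 5'→3' convention.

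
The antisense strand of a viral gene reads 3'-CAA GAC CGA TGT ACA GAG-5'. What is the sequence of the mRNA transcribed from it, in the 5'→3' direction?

Reading the template 3'→5' as shown, RNA polymerase pairs each base (A→U, T→A, G↔C) to build mRNA 5'→3' directly.

5'-GUUCUGGCUACAUGUCUC-3'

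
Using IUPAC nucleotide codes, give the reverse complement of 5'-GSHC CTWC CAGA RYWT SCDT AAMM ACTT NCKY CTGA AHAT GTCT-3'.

5'-AGACATDTTCAGRMGNAAGTKKTTAHGSAWRYTCTGGWAGGDSC-3'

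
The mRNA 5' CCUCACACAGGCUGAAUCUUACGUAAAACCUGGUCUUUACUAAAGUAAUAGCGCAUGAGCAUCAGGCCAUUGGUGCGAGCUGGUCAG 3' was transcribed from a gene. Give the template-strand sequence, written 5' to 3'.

5'-CTGACCAGCTCGCACCAATGGCCTGATGCTCATGCGCTATTACTTTAGTAAAGACCAGGTTTTACGTAAGATTCAGCCTGTGTGAGG-3'

Replace U with T to get the coding DNA strand: CCTCACACAGGCTGAATCTTACGTAAAACCTGGTCTTTACTAAAGTAATAGCGCATGAGCATCAGGCCATTGGTGCGAGCTGGTCAG. The template strand is its reverse complement (complement GGAGTGTGTCCGACTTAGAATGCATTTTGGACCAGAAATGATTTCATTATCGCGTACTCGTAGTCCGGTAACCACGCTCGACCAGTC, then reverse).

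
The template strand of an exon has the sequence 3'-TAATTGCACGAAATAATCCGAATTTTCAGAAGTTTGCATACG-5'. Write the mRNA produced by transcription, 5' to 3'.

Reading the template 3'→5' as shown, RNA polymerase pairs each base (A→U, T→A, G↔C) to build mRNA 5'→3' directly.

5'-AUUAACGUGCUUUAUUAGGCUUAAAAGUCUUCAAACGUAUGC-3'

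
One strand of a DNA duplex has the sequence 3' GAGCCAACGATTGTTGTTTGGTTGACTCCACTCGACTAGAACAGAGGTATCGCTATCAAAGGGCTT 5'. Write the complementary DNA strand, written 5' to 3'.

The strand is given 3'→5', so its complement runs 5'→3' in the same left-to-right order: pair each base A↔T, G↔C.

5'-CTCGGTTGCTAACAACAAACCAACTGAGGTGAGCTGATCTTGTCTCCATAGCGATAGTTTCCCGAA-3'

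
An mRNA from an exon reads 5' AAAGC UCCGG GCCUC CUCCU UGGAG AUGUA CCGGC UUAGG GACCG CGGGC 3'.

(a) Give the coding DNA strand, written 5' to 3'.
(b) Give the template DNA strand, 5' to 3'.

(a) 5'-AAAGCTCCGGGCCTCCTCCTTGGAGATGTACCGGCTTAGGGACCGCGGGC-3'
(b) 5'-GCCCGCGGTCCCTAAGCCGGTACATCTCCAAGGAGGAGGCCCGGAGCTTT-3'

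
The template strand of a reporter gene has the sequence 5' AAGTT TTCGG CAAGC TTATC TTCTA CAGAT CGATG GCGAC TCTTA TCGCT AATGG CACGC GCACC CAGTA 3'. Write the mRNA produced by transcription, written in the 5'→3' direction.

5'-UACUGGGUGCGCGUGCCAUUAGCGAUAAGAGUCGCCAUCGAUCUGUAGAAGAUAAGCUUGCCGAAAACUU-3'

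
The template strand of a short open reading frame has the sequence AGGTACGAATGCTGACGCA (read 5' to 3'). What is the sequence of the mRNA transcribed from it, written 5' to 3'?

5'-UGCGUCAGCAUUCGUACCU-3'

The mRNA has the sequence of the coding strand (reverse complement of the template) with T→U. Reverse complement of AGGTACGAATGCTGACGCA is TGCGTCAGCATTCGTACCT; then T→U.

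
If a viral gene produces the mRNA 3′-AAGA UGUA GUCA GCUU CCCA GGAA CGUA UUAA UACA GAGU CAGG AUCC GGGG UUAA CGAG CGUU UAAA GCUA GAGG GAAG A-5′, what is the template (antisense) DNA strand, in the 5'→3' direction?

5'-TTCTACATCAGTCGAAGGGTCCTTGCATAATTATGTCTCAGTCCTAGGCCCCAATTGCTCGCAAATTTCGATCTCCCTTCT-3'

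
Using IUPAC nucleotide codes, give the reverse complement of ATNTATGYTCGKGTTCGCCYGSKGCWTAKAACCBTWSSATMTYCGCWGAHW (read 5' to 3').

5'-WDTCWGCGRAKATSSWAVGGTTMTAWGCMSCRGGCGAACMCGARCATANAT-3'

Standard pairs A↔T, G↔C; ambiguity codes pair Y↔R, M↔K, W↔W, S↔S, B↔V, H↔D, N↔N. Complement (TANATACRAGCMCAAGCGGRCSMCGWATMTTGGVAWSSTAKARGCGWCTDW), then reverse for 5'→3'.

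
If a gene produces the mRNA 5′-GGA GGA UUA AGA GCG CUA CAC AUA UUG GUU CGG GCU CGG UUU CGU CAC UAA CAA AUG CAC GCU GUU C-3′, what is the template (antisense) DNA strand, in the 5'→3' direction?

Replace U with T to get the coding DNA strand: GGAGGATTAAGAGCGCTACACATATTGGTTCGGGCTCGGTTTCGTCACTAACAAATGCACGCTGTTC. The template strand is its reverse complement (complement CCTCCTAATTCTCGCGATGTGTATAACCAAGCCCGAGCCAAAGCAGTGATTGTTTACGTGCGACAAG, then reverse).

5'-GAACAGCGTGCATTTGTTAGTGACGAAACCGAGCCCGAACCAATATGTGTAGCGCTCTTAATCCTCC-3'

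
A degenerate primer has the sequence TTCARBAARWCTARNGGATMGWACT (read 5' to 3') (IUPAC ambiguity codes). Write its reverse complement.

5'-AGTWCKATCCNYTAGWYTTVYTGAA-3'

Standard pairs A↔T, G↔C; ambiguity codes pair R↔Y, M↔K, W↔W, B↔V, N↔N. Complement (AAGTYVTTYWGATYNCCTAKCWTGA), then reverse for 5'→3'.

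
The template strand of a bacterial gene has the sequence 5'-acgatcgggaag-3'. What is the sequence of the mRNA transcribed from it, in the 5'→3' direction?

5'-CUUCCCGAUCGU-3'

RNA polymerase reads the template 3'→5' and synthesizes mRNA 5'→3' by base-pairing (A→U, T→A, G↔C). The complement of the template is TGCTAGCCCTTC; antiparallel, so 5'→3' the coding strand is CTTCCCGATCGT. Replace T with U for the mRNA.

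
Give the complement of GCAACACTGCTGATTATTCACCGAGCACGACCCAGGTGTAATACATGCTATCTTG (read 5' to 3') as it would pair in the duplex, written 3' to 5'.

Base-pairing A↔T, G↔C gives the complement. The complementary strand is antiparallel, so paired with a 5'→3' strand it runs 3'→5'.

3'-CGTTGTGACGACTAATAAGTGGCTCGTGCTGGGTCCACATTATGTACGATAGAAC-5'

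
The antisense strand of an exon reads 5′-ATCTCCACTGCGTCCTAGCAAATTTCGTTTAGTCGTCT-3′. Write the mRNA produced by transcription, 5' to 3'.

5′-AGACGACUAAACGAAAUUUGCUAGGACGCAGUGGAGAU-3′

The mRNA has the sequence of the coding strand (reverse complement of the template) with T→U. Reverse complement of ATCTCCACTGCGTCCTAGCAAATTTCGTTTAGTCGTCT is AGACGACTAAACGAAATTTGCTAGGACGCAGTGGAGAT; then T→U.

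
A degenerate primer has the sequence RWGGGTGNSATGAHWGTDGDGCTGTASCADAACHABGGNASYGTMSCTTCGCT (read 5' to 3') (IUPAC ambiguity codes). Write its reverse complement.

Standard pairs A↔T, G↔C; ambiguity codes pair R↔Y, M↔K, W↔W, S↔S, B↔V, D↔H, N↔N. Complement (YWCCCACNSTACTDWCAHCHCGACATSGTHTTGDTVCCNTSRCAKSGAAGCGA), then reverse for 5'→3'.

5′-AGCGAAGSKACRSTNCCVTDGTTHTGSTACAGCHCHACWDTCATSNCACCCWY-3′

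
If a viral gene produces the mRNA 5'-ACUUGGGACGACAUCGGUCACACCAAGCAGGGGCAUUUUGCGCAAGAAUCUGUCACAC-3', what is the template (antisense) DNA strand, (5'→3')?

5'-GTGTGACAGATTCTTGCGCAAAATGCCCCTGCTTGGTGTGACCGATGTCGTCCCAAGT-3'

Replace U with T to get the coding DNA strand: ACTTGGGACGACATCGGTCACACCAAGCAGGGGCATTTTGCGCAAGAATCTGTCACAC. The template strand is its reverse complement (complement TGAACCCTGCTGTAGCCAGTGTGGTTCGTCCCCGTAAAACGCGTTCTTAGACAGTGTG, then reverse).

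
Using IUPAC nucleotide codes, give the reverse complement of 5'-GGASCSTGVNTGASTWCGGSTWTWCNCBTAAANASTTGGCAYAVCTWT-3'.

5'-AWAGBTRTGCCAASTNTTTAVGNGWAWASCCGWASTCANBCASGSTCC-3'

Standard pairs A↔T, G↔C; ambiguity codes pair Y↔R, W↔W, S↔S, B↔V, N↔N. Complement (CCTSGSACBNACTSAWGCCSAWAWGNGVATTTNTSAACCGTRTBGAWA), then reverse for 5'→3'.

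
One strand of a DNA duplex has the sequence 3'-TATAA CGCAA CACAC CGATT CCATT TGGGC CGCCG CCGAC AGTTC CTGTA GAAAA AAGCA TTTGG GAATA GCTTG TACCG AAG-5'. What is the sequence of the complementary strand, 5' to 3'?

5'-ATATTGCGTTGTGTGGCTAAGGTAAACCCGGCGGCGGCTGTCAAGGACATCTTTTTTCGTAAACCCTTATCGAACATGGCTTC-3'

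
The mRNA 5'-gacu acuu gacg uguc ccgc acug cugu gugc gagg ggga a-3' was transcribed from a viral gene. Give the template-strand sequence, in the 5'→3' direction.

5′-TTCCCCCTCGCACACAGCAGTGCGGGACACGTCAAGTAGTC-3′

Replace U with T to get the coding DNA strand: GACTACTTGACGTGTCCCGCACTGCTGTGTGCGAGGGGGAA. The template strand is its reverse complement (complement CTGATGAACTGCACAGGGCGTGACGACACACGCTCCCCCTT, then reverse).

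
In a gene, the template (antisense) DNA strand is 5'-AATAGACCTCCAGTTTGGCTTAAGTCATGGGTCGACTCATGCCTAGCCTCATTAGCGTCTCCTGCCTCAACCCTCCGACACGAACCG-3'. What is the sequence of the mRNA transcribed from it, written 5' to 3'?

The mRNA has the sequence of the coding strand (reverse complement of the template) with T→U. Reverse complement of AATAGACCTCCAGTTTGGCTTAAGTCATGGGTCGACTCATGCCTAGCCTCATTAGCGTCTCCTGCCTCAACCCTCCGACACGAACCG is CGGTTCGTGTCGGAGGGTTGAGGCAGGAGACGCTAATGAGGCTAGGCATGAGTCGACCCATGACTTAAGCCAAACTGGAGGTCTATT; then T→U.

5'-CGGUUCGUGUCGGAGGGUUGAGGCAGGAGACGCUAAUGAGGCUAGGCAUGAGUCGACCCAUGACUUAAGCCAAACUGGAGGUCUAUU-3'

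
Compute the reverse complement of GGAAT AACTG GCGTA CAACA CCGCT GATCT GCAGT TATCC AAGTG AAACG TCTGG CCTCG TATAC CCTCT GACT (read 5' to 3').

5'-AGTCAGAGGGTATACGAGGCCAGACGTTTCACTTGGATAACTGCAGATCAGCGGTGTTGTACGCCAGTTATTCC-3'

Reading the sequence 3'→5' and pairing each base (A↔T, G↔C) gives the reverse complement directly.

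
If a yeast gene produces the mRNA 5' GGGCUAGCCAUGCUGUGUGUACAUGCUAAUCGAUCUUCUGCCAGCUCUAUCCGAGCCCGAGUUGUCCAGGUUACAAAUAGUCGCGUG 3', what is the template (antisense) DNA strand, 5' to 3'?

5'-CACGCGACTATTTGTAACCTGGACAACTCGGGCTCGGATAGAGCTGGCAGAAGATCGATTAGCATGTACACACAGCATGGCTAGCCC-3'

Replace U with T to get the coding DNA strand: GGGCTAGCCATGCTGTGTGTACATGCTAATCGATCTTCTGCCAGCTCTATCCGAGCCCGAGTTGTCCAGGTTACAAATAGTCGCGTG. The template strand is its reverse complement (complement CCCGATCGGTACGACACACATGTACGATTAGCTAGAAGACGGTCGAGATAGGCTCGGGCTCAACAGGTCCAATGTTTATCAGCGCAC, then reverse).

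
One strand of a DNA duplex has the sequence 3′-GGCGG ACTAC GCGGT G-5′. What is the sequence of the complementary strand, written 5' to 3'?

The strand is given 3'→5', so its complement runs 5'→3' in the same left-to-right order: pair each base A↔T, G↔C.

5'-CCGCCTGATGCGCCAC-3'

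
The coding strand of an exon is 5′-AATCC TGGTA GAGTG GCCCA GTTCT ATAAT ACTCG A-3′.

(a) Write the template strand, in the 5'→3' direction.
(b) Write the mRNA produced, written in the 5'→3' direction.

(a) 5'-TCGAGTATTATAGAACTGGGCCACTCTACCAGGATT-3'
(b) 5'-AAUCCUGGUAGAGUGGCCCAGUUCUAUAAUACUCGA-3'

(a) The template strand is the reverse complement of the coding strand: complement TTAGGACCATCTCACCGGGTCAAGATATTATGAGCT, then reverse.
(b) mRNA matches the coding strand with T→U.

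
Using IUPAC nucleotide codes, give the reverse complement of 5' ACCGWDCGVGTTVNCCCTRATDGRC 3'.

Standard pairs A↔T, G↔C; ambiguity codes pair R↔Y, W↔W, D↔H, V↔B, N↔N. Complement (TGGCWHGCBCAABNGGGAYTAHCYG), then reverse for 5'→3'.

5'-GYCHATYAGGGNBAACBCGHWCGGT-3'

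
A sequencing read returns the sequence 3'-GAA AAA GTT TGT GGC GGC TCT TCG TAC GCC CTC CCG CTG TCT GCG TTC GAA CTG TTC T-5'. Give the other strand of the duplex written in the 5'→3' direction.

The strand is given 3'→5', so its complement runs 5'→3' in the same left-to-right order: pair each base A↔T, G↔C.

5′-CTTTTTCAAACACCGCCGAGAAGCATGCGGGAGGGCGACAGACGCAAGCTTGACAAGA-3′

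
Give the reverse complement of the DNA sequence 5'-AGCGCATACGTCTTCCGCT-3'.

Reading the sequence 3'→5' and pairing each base (A↔T, G↔C) gives the reverse complement directly.

5'-AGCGGAAGACGTATGCGCT-3'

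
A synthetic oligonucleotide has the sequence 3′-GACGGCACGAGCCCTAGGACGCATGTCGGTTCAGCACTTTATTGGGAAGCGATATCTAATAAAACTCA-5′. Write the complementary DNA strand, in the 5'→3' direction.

The strand is given 3'→5', so its complement runs 5'→3' in the same left-to-right order: pair each base A↔T, G↔C.

5'-CTGCCGTGCTCGGGATCCTGCGTACAGCCAAGTCGTGAAATAACCCTTCGCTATAGATTATTTTGAGT-3'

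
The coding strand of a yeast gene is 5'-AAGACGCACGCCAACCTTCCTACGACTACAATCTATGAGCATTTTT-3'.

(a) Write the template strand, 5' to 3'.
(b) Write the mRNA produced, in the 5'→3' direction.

(a) The template strand is the reverse complement of the coding strand: complement TTCTGCGTGCGGTTGGAAGGATGCTGATGTTAGATACTCGTAAAAA, then reverse.
(b) mRNA matches the coding strand with T→U.

(a) 5'-AAAAATGCTCATAGATTGTAGTCGTAGGAAGGTTGGCGTGCGTCTT-3'
(b) 5'-AAGACGCACGCCAACCUUCCUACGACUACAAUCUAUGAGCAUUUUU-3'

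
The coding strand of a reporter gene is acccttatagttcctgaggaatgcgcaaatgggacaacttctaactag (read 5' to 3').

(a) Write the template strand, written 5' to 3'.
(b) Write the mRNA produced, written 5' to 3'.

(a) The template strand is the reverse complement of the coding strand: complement TGGGAATATCAAGGACTCCTTACGCGTTTACCCTGTTGAAGATTGATC, then reverse.
(b) mRNA matches the coding strand with T→U.

(a) 5'-CTAGTTAGAAGTTGTCCCATTTGCGCATTCCTCAGGAACTATAAGGGT-3'
(b) 5'-ACCCUUAUAGUUCCUGAGGAAUGCGCAAAUGGGACAACUUCUAACUAG-3'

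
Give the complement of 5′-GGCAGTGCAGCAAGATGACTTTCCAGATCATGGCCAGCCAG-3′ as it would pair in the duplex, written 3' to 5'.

Base-pairing A↔T, G↔C gives the complement. The complementary strand is antiparallel, so paired with a 5'→3' strand it runs 3'→5'.

3'-CCGTCACGTCGTTCTACTGAAAGGTCTAGTACCGGTCGGTC-5'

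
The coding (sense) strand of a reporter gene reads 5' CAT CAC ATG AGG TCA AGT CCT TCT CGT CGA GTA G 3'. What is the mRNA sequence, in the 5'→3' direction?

5'-CAUCACAUGAGGUCAAGUCCUUCUCGUCGAGUAG-3'

The mRNA is synthesized from the template strand, so it matches the coding strand with T replaced by U.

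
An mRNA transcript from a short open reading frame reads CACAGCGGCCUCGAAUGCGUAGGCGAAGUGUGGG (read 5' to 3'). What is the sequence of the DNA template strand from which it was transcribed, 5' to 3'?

5'-CCCACACTTCGCCTACGCATTCGAGGCCGCTGTG-3'

Replace U with T to get the coding DNA strand: CACAGCGGCCTCGAATGCGTAGGCGAAGTGTGGG. The template strand is its reverse complement (complement GTGTCGCCGGAGCTTACGCATCCGCTTCACACCC, then reverse).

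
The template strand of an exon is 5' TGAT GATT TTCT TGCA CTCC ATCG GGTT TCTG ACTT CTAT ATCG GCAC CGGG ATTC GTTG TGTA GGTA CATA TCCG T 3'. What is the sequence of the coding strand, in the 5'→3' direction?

5'-ACGGATATGTACCTACACAACGAATCCCGGTGCCGATATAGAAGTCAGAAACCCGATGGAGTGCAAGAAAATCATCA-3'

The coding strand is complementary and antiparallel to the template: take the complement (A↔T, G↔C) and reverse.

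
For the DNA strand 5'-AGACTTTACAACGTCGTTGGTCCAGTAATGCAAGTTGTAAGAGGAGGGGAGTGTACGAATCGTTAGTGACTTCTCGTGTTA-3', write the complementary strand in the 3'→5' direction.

3'-TCTGAAATGTTGCAGCAACCAGGTCATTACGTTCAACATTCTCCTCCCCTCACATGCTTAGCAATCACTGAAGAGCACAAT-5'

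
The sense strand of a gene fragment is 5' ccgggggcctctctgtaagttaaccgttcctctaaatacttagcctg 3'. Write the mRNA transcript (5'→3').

mRNA has the coding-strand sequence with U in place of T.

5'-CCGGGGGCCUCUCUGUAAGUUAACCGUUCCUCUAAAUACUUAGCCUG-3'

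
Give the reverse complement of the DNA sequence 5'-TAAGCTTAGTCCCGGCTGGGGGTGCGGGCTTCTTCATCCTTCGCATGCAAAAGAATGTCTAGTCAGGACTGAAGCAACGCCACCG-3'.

5'-CGGTGGCGTTGCTTCAGTCCTGACTAGACATTCTTTTGCATGCGAAGGATGAAGAAGCCCGCACCCCCAGCCGGGACTAAGCTTA-3'

Reading the sequence 3'→5' and pairing each base (A↔T, G↔C) gives the reverse complement directly.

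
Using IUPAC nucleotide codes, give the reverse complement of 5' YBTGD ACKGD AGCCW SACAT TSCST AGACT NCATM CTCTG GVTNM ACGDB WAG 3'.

5′-CTWVHCGTKNABCCAGAGKATGNAGTCTASGSAATGTSWGGCTHCMGTHCAVR-3′

Standard pairs A↔T, G↔C; ambiguity codes pair Y↔R, M↔K, W↔W, S↔S, B↔V, D↔H, N↔N. Complement (RVACHTGMCHTCGGWSTGTAASGSATCTGANGTAKGAGACCBANKTGCHVWTC), then reverse for 5'→3'.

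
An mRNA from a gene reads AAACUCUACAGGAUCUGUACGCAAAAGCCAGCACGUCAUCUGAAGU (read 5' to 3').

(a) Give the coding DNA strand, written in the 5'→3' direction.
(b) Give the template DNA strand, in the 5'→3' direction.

(a) 5′-AAACTCTACAGGATCTGTACGCAAAAGCCAGCACGTCATCTGAAGT-3′
(b) 5'-ACTTCAGATGACGTGCTGGCTTTTGCGTACAGATCCTGTAGAGTTT-3'

(a) The coding strand matches the mRNA with U→T.
(b) The template strand is the reverse complement of the coding strand.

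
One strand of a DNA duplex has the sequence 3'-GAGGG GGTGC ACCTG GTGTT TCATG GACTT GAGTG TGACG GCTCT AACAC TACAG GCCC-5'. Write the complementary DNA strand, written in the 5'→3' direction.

The strand is given 3'→5', so its complement runs 5'→3' in the same left-to-right order: pair each base A↔T, G↔C.

5'-CTCCCCCACGTGGACCACAAAGTACCTGAACTCACACTGCCGAGATTGTGATGTCCGGG-3'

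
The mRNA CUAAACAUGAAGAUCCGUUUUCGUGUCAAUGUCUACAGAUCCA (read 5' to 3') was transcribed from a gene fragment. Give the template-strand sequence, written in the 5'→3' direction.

Replace U with T to get the coding DNA strand: CTAAACATGAAGATCCGTTTTCGTGTCAATGTCTACAGATCCA. The template strand is its reverse complement (complement GATTTGTACTTCTAGGCAAAAGCACAGTTACAGATGTCTAGGT, then reverse).

5'-TGGATCTGTAGACATTGACACGAAAACGGATCTTCATGTTTAG-3'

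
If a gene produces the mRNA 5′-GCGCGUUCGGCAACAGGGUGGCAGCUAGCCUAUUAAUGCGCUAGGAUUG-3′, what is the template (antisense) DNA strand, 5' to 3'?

5'-CAATCCTAGCGCATTAATAGGCTAGCTGCCACCCTGTTGCCGAACGCGC-3'

Replace U with T to get the coding DNA strand: GCGCGTTCGGCAACAGGGTGGCAGCTAGCCTATTAATGCGCTAGGATTG. The template strand is its reverse complement (complement CGCGCAAGCCGTTGTCCCACCGTCGATCGGATAATTACGCGATCCTAAC, then reverse).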